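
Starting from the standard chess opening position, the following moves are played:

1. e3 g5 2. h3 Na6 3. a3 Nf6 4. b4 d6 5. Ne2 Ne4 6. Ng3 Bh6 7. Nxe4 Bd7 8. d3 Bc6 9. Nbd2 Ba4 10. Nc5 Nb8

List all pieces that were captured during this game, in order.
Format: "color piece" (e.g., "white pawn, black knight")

Tracking captures:
  Nxe4: captured black knight

black knight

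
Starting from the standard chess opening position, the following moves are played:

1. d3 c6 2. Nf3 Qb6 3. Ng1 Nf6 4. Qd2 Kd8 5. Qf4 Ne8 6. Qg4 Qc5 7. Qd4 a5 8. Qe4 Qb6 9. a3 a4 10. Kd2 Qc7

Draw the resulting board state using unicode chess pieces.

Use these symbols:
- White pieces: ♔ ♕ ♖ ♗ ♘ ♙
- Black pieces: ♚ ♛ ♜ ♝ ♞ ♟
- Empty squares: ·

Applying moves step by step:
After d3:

♜ ♞ ♝ ♛ ♚ ♝ ♞ ♜
♟ ♟ ♟ ♟ ♟ ♟ ♟ ♟
· · · · · · · ·
· · · · · · · ·
· · · · · · · ·
· · · ♙ · · · ·
♙ ♙ ♙ · ♙ ♙ ♙ ♙
♖ ♘ ♗ ♕ ♔ ♗ ♘ ♖


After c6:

♜ ♞ ♝ ♛ ♚ ♝ ♞ ♜
♟ ♟ · ♟ ♟ ♟ ♟ ♟
· · ♟ · · · · ·
· · · · · · · ·
· · · · · · · ·
· · · ♙ · · · ·
♙ ♙ ♙ · ♙ ♙ ♙ ♙
♖ ♘ ♗ ♕ ♔ ♗ ♘ ♖


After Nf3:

♜ ♞ ♝ ♛ ♚ ♝ ♞ ♜
♟ ♟ · ♟ ♟ ♟ ♟ ♟
· · ♟ · · · · ·
· · · · · · · ·
· · · · · · · ·
· · · ♙ · ♘ · ·
♙ ♙ ♙ · ♙ ♙ ♙ ♙
♖ ♘ ♗ ♕ ♔ ♗ · ♖


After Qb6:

♜ ♞ ♝ · ♚ ♝ ♞ ♜
♟ ♟ · ♟ ♟ ♟ ♟ ♟
· ♛ ♟ · · · · ·
· · · · · · · ·
· · · · · · · ·
· · · ♙ · ♘ · ·
♙ ♙ ♙ · ♙ ♙ ♙ ♙
♖ ♘ ♗ ♕ ♔ ♗ · ♖


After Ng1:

♜ ♞ ♝ · ♚ ♝ ♞ ♜
♟ ♟ · ♟ ♟ ♟ ♟ ♟
· ♛ ♟ · · · · ·
· · · · · · · ·
· · · · · · · ·
· · · ♙ · · · ·
♙ ♙ ♙ · ♙ ♙ ♙ ♙
♖ ♘ ♗ ♕ ♔ ♗ ♘ ♖


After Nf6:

♜ ♞ ♝ · ♚ ♝ · ♜
♟ ♟ · ♟ ♟ ♟ ♟ ♟
· ♛ ♟ · · ♞ · ·
· · · · · · · ·
· · · · · · · ·
· · · ♙ · · · ·
♙ ♙ ♙ · ♙ ♙ ♙ ♙
♖ ♘ ♗ ♕ ♔ ♗ ♘ ♖


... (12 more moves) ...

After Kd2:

♜ ♞ ♝ ♚ ♞ ♝ · ♜
· ♟ · ♟ ♟ ♟ ♟ ♟
· ♛ ♟ · · · · ·
· · · · · · · ·
♟ · · · ♕ · · ·
♙ · · ♙ · · · ·
· ♙ ♙ ♔ ♙ ♙ ♙ ♙
♖ ♘ ♗ · · ♗ ♘ ♖


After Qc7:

♜ ♞ ♝ ♚ ♞ ♝ · ♜
· ♟ ♛ ♟ ♟ ♟ ♟ ♟
· · ♟ · · · · ·
· · · · · · · ·
♟ · · · ♕ · · ·
♙ · · ♙ · · · ·
· ♙ ♙ ♔ ♙ ♙ ♙ ♙
♖ ♘ ♗ · · ♗ ♘ ♖



  a b c d e f g h
  ─────────────────
8│♜ ♞ ♝ ♚ ♞ ♝ · ♜│8
7│· ♟ ♛ ♟ ♟ ♟ ♟ ♟│7
6│· · ♟ · · · · ·│6
5│· · · · · · · ·│5
4│♟ · · · ♕ · · ·│4
3│♙ · · ♙ · · · ·│3
2│· ♙ ♙ ♔ ♙ ♙ ♙ ♙│2
1│♖ ♘ ♗ · · ♗ ♘ ♖│1
  ─────────────────
  a b c d e f g h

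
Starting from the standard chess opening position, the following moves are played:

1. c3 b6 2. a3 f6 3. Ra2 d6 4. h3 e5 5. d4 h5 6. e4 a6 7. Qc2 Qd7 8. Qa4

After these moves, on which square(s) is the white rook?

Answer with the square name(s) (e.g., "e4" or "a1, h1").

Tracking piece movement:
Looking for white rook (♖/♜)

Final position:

  a b c d e f g h
  ─────────────────
8│♜ ♞ ♝ · ♚ ♝ ♞ ♜│8
7│· · ♟ ♛ · · ♟ ·│7
6│♟ ♟ · ♟ · ♟ · ·│6
5│· · · · ♟ · · ♟│5
4│♕ · · ♙ ♙ · · ·│4
3│♙ · ♙ · · · · ♙│3
2│♖ ♙ · · · ♙ ♙ ·│2
1│· ♘ ♗ · ♔ ♗ ♘ ♖│1
  ─────────────────
  a b c d e f g h


a2, h1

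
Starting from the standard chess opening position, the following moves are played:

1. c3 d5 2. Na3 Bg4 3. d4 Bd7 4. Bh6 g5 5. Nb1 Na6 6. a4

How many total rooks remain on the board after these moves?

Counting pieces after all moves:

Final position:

  a b c d e f g h
  ─────────────────
8│♜ · · ♛ ♚ ♝ ♞ ♜│8
7│♟ ♟ ♟ ♝ ♟ ♟ · ♟│7
6│♞ · · · · · · ♗│6
5│· · · ♟ · · ♟ ·│5
4│♙ · · ♙ · · · ·│4
3│· · ♙ · · · · ·│3
2│· ♙ · · ♙ ♙ ♙ ♙│2
1│♖ ♘ · ♕ ♔ ♗ ♘ ♖│1
  ─────────────────
  a b c d e f g h


4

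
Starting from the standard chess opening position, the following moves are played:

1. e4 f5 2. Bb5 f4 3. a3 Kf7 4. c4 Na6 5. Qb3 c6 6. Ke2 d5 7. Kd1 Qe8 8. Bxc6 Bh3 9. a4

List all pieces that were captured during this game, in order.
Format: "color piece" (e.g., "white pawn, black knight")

Tracking captures:
  Bxc6: captured black pawn

black pawn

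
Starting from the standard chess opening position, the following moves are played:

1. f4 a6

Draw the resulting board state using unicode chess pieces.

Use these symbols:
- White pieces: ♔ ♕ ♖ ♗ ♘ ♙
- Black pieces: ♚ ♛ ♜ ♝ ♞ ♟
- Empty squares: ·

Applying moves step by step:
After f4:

♜ ♞ ♝ ♛ ♚ ♝ ♞ ♜
♟ ♟ ♟ ♟ ♟ ♟ ♟ ♟
· · · · · · · ·
· · · · · · · ·
· · · · · ♙ · ·
· · · · · · · ·
♙ ♙ ♙ ♙ ♙ · ♙ ♙
♖ ♘ ♗ ♕ ♔ ♗ ♘ ♖


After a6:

♜ ♞ ♝ ♛ ♚ ♝ ♞ ♜
· ♟ ♟ ♟ ♟ ♟ ♟ ♟
♟ · · · · · · ·
· · · · · · · ·
· · · · · ♙ · ·
· · · · · · · ·
♙ ♙ ♙ ♙ ♙ · ♙ ♙
♖ ♘ ♗ ♕ ♔ ♗ ♘ ♖



  a b c d e f g h
  ─────────────────
8│♜ ♞ ♝ ♛ ♚ ♝ ♞ ♜│8
7│· ♟ ♟ ♟ ♟ ♟ ♟ ♟│7
6│♟ · · · · · · ·│6
5│· · · · · · · ·│5
4│· · · · · ♙ · ·│4
3│· · · · · · · ·│3
2│♙ ♙ ♙ ♙ ♙ · ♙ ♙│2
1│♖ ♘ ♗ ♕ ♔ ♗ ♘ ♖│1
  ─────────────────
  a b c d e f g h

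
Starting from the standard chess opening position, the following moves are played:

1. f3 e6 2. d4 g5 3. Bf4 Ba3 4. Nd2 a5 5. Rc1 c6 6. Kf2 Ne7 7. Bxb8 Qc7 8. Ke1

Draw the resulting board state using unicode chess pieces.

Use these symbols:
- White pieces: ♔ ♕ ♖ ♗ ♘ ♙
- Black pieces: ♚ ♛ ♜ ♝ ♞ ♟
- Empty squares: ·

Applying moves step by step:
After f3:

♜ ♞ ♝ ♛ ♚ ♝ ♞ ♜
♟ ♟ ♟ ♟ ♟ ♟ ♟ ♟
· · · · · · · ·
· · · · · · · ·
· · · · · · · ·
· · · · · ♙ · ·
♙ ♙ ♙ ♙ ♙ · ♙ ♙
♖ ♘ ♗ ♕ ♔ ♗ ♘ ♖


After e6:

♜ ♞ ♝ ♛ ♚ ♝ ♞ ♜
♟ ♟ ♟ ♟ · ♟ ♟ ♟
· · · · ♟ · · ·
· · · · · · · ·
· · · · · · · ·
· · · · · ♙ · ·
♙ ♙ ♙ ♙ ♙ · ♙ ♙
♖ ♘ ♗ ♕ ♔ ♗ ♘ ♖


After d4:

♜ ♞ ♝ ♛ ♚ ♝ ♞ ♜
♟ ♟ ♟ ♟ · ♟ ♟ ♟
· · · · ♟ · · ·
· · · · · · · ·
· · · ♙ · · · ·
· · · · · ♙ · ·
♙ ♙ ♙ · ♙ · ♙ ♙
♖ ♘ ♗ ♕ ♔ ♗ ♘ ♖


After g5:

♜ ♞ ♝ ♛ ♚ ♝ ♞ ♜
♟ ♟ ♟ ♟ · ♟ · ♟
· · · · ♟ · · ·
· · · · · · ♟ ·
· · · ♙ · · · ·
· · · · · ♙ · ·
♙ ♙ ♙ · ♙ · ♙ ♙
♖ ♘ ♗ ♕ ♔ ♗ ♘ ♖


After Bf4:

♜ ♞ ♝ ♛ ♚ ♝ ♞ ♜
♟ ♟ ♟ ♟ · ♟ · ♟
· · · · ♟ · · ·
· · · · · · ♟ ·
· · · ♙ · ♗ · ·
· · · · · ♙ · ·
♙ ♙ ♙ · ♙ · ♙ ♙
♖ ♘ · ♕ ♔ ♗ ♘ ♖


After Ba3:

♜ ♞ ♝ ♛ ♚ · ♞ ♜
♟ ♟ ♟ ♟ · ♟ · ♟
· · · · ♟ · · ·
· · · · · · ♟ ·
· · · ♙ · ♗ · ·
♝ · · · · ♙ · ·
♙ ♙ ♙ · ♙ · ♙ ♙
♖ ♘ · ♕ ♔ ♗ ♘ ♖


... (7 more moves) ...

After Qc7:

♜ ♗ ♝ · ♚ · · ♜
· ♟ ♛ ♟ ♞ ♟ · ♟
· · ♟ · ♟ · · ·
♟ · · · · · ♟ ·
· · · ♙ · · · ·
♝ · · · · ♙ · ·
♙ ♙ ♙ ♘ ♙ ♔ ♙ ♙
· · ♖ ♕ · ♗ ♘ ♖


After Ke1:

♜ ♗ ♝ · ♚ · · ♜
· ♟ ♛ ♟ ♞ ♟ · ♟
· · ♟ · ♟ · · ·
♟ · · · · · ♟ ·
· · · ♙ · · · ·
♝ · · · · ♙ · ·
♙ ♙ ♙ ♘ ♙ · ♙ ♙
· · ♖ ♕ ♔ ♗ ♘ ♖



  a b c d e f g h
  ─────────────────
8│♜ ♗ ♝ · ♚ · · ♜│8
7│· ♟ ♛ ♟ ♞ ♟ · ♟│7
6│· · ♟ · ♟ · · ·│6
5│♟ · · · · · ♟ ·│5
4│· · · ♙ · · · ·│4
3│♝ · · · · ♙ · ·│3
2│♙ ♙ ♙ ♘ ♙ · ♙ ♙│2
1│· · ♖ ♕ ♔ ♗ ♘ ♖│1
  ─────────────────
  a b c d e f g h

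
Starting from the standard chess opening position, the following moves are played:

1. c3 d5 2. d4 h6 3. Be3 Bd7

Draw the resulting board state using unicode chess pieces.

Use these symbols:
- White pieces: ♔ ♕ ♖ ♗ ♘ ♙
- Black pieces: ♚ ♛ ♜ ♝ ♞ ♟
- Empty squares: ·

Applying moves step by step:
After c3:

♜ ♞ ♝ ♛ ♚ ♝ ♞ ♜
♟ ♟ ♟ ♟ ♟ ♟ ♟ ♟
· · · · · · · ·
· · · · · · · ·
· · · · · · · ·
· · ♙ · · · · ·
♙ ♙ · ♙ ♙ ♙ ♙ ♙
♖ ♘ ♗ ♕ ♔ ♗ ♘ ♖


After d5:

♜ ♞ ♝ ♛ ♚ ♝ ♞ ♜
♟ ♟ ♟ · ♟ ♟ ♟ ♟
· · · · · · · ·
· · · ♟ · · · ·
· · · · · · · ·
· · ♙ · · · · ·
♙ ♙ · ♙ ♙ ♙ ♙ ♙
♖ ♘ ♗ ♕ ♔ ♗ ♘ ♖


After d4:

♜ ♞ ♝ ♛ ♚ ♝ ♞ ♜
♟ ♟ ♟ · ♟ ♟ ♟ ♟
· · · · · · · ·
· · · ♟ · · · ·
· · · ♙ · · · ·
· · ♙ · · · · ·
♙ ♙ · · ♙ ♙ ♙ ♙
♖ ♘ ♗ ♕ ♔ ♗ ♘ ♖


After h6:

♜ ♞ ♝ ♛ ♚ ♝ ♞ ♜
♟ ♟ ♟ · ♟ ♟ ♟ ·
· · · · · · · ♟
· · · ♟ · · · ·
· · · ♙ · · · ·
· · ♙ · · · · ·
♙ ♙ · · ♙ ♙ ♙ ♙
♖ ♘ ♗ ♕ ♔ ♗ ♘ ♖


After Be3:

♜ ♞ ♝ ♛ ♚ ♝ ♞ ♜
♟ ♟ ♟ · ♟ ♟ ♟ ·
· · · · · · · ♟
· · · ♟ · · · ·
· · · ♙ · · · ·
· · ♙ · ♗ · · ·
♙ ♙ · · ♙ ♙ ♙ ♙
♖ ♘ · ♕ ♔ ♗ ♘ ♖


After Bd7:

♜ ♞ · ♛ ♚ ♝ ♞ ♜
♟ ♟ ♟ ♝ ♟ ♟ ♟ ·
· · · · · · · ♟
· · · ♟ · · · ·
· · · ♙ · · · ·
· · ♙ · ♗ · · ·
♙ ♙ · · ♙ ♙ ♙ ♙
♖ ♘ · ♕ ♔ ♗ ♘ ♖



  a b c d e f g h
  ─────────────────
8│♜ ♞ · ♛ ♚ ♝ ♞ ♜│8
7│♟ ♟ ♟ ♝ ♟ ♟ ♟ ·│7
6│· · · · · · · ♟│6
5│· · · ♟ · · · ·│5
4│· · · ♙ · · · ·│4
3│· · ♙ · ♗ · · ·│3
2│♙ ♙ · · ♙ ♙ ♙ ♙│2
1│♖ ♘ · ♕ ♔ ♗ ♘ ♖│1
  ─────────────────
  a b c d e f g h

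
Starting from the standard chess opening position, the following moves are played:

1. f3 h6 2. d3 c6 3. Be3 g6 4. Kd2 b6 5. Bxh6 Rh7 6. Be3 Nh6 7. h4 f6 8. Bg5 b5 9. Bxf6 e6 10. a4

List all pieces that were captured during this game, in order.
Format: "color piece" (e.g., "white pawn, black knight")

Tracking captures:
  Bxh6: captured black pawn
  Bxf6: captured black pawn

black pawn, black pawn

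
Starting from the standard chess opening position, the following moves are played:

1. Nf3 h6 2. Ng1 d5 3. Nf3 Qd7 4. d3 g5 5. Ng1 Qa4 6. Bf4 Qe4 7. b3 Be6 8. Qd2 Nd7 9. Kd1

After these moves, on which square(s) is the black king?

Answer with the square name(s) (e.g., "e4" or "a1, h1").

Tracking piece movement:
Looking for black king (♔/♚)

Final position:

  a b c d e f g h
  ─────────────────
8│♜ · · · ♚ ♝ ♞ ♜│8
7│♟ ♟ ♟ ♞ ♟ ♟ · ·│7
6│· · · · ♝ · · ♟│6
5│· · · ♟ · · ♟ ·│5
4│· · · · ♛ ♗ · ·│4
3│· ♙ · ♙ · · · ·│3
2│♙ · ♙ ♕ ♙ ♙ ♙ ♙│2
1│♖ ♘ · ♔ · ♗ ♘ ♖│1
  ─────────────────
  a b c d e f g h


e8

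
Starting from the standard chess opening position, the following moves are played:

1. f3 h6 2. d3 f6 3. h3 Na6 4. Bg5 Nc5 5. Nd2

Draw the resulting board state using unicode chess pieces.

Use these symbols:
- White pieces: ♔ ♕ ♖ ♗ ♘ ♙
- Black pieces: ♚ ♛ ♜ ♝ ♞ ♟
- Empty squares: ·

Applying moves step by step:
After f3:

♜ ♞ ♝ ♛ ♚ ♝ ♞ ♜
♟ ♟ ♟ ♟ ♟ ♟ ♟ ♟
· · · · · · · ·
· · · · · · · ·
· · · · · · · ·
· · · · · ♙ · ·
♙ ♙ ♙ ♙ ♙ · ♙ ♙
♖ ♘ ♗ ♕ ♔ ♗ ♘ ♖


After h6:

♜ ♞ ♝ ♛ ♚ ♝ ♞ ♜
♟ ♟ ♟ ♟ ♟ ♟ ♟ ·
· · · · · · · ♟
· · · · · · · ·
· · · · · · · ·
· · · · · ♙ · ·
♙ ♙ ♙ ♙ ♙ · ♙ ♙
♖ ♘ ♗ ♕ ♔ ♗ ♘ ♖


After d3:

♜ ♞ ♝ ♛ ♚ ♝ ♞ ♜
♟ ♟ ♟ ♟ ♟ ♟ ♟ ·
· · · · · · · ♟
· · · · · · · ·
· · · · · · · ·
· · · ♙ · ♙ · ·
♙ ♙ ♙ · ♙ · ♙ ♙
♖ ♘ ♗ ♕ ♔ ♗ ♘ ♖


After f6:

♜ ♞ ♝ ♛ ♚ ♝ ♞ ♜
♟ ♟ ♟ ♟ ♟ · ♟ ·
· · · · · ♟ · ♟
· · · · · · · ·
· · · · · · · ·
· · · ♙ · ♙ · ·
♙ ♙ ♙ · ♙ · ♙ ♙
♖ ♘ ♗ ♕ ♔ ♗ ♘ ♖


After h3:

♜ ♞ ♝ ♛ ♚ ♝ ♞ ♜
♟ ♟ ♟ ♟ ♟ · ♟ ·
· · · · · ♟ · ♟
· · · · · · · ·
· · · · · · · ·
· · · ♙ · ♙ · ♙
♙ ♙ ♙ · ♙ · ♙ ·
♖ ♘ ♗ ♕ ♔ ♗ ♘ ♖


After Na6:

♜ · ♝ ♛ ♚ ♝ ♞ ♜
♟ ♟ ♟ ♟ ♟ · ♟ ·
♞ · · · · ♟ · ♟
· · · · · · · ·
· · · · · · · ·
· · · ♙ · ♙ · ♙
♙ ♙ ♙ · ♙ · ♙ ·
♖ ♘ ♗ ♕ ♔ ♗ ♘ ♖


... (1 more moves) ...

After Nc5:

♜ · ♝ ♛ ♚ ♝ ♞ ♜
♟ ♟ ♟ ♟ ♟ · ♟ ·
· · · · · ♟ · ♟
· · ♞ · · · ♗ ·
· · · · · · · ·
· · · ♙ · ♙ · ♙
♙ ♙ ♙ · ♙ · ♙ ·
♖ ♘ · ♕ ♔ ♗ ♘ ♖


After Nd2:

♜ · ♝ ♛ ♚ ♝ ♞ ♜
♟ ♟ ♟ ♟ ♟ · ♟ ·
· · · · · ♟ · ♟
· · ♞ · · · ♗ ·
· · · · · · · ·
· · · ♙ · ♙ · ♙
♙ ♙ ♙ ♘ ♙ · ♙ ·
♖ · · ♕ ♔ ♗ ♘ ♖



  a b c d e f g h
  ─────────────────
8│♜ · ♝ ♛ ♚ ♝ ♞ ♜│8
7│♟ ♟ ♟ ♟ ♟ · ♟ ·│7
6│· · · · · ♟ · ♟│6
5│· · ♞ · · · ♗ ·│5
4│· · · · · · · ·│4
3│· · · ♙ · ♙ · ♙│3
2│♙ ♙ ♙ ♘ ♙ · ♙ ·│2
1│♖ · · ♕ ♔ ♗ ♘ ♖│1
  ─────────────────
  a b c d e f g h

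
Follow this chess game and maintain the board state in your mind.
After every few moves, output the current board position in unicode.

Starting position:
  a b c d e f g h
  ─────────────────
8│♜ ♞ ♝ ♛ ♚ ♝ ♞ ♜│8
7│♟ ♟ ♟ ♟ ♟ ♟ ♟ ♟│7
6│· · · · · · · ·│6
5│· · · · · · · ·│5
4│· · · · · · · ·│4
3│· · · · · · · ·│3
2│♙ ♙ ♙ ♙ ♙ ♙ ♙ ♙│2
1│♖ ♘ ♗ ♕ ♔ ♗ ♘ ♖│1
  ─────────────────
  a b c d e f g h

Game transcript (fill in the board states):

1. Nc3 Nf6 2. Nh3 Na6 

  a b c d e f g h
  ─────────────────
8│♜ · ♝ ♛ ♚ ♝ · ♜│8
7│♟ ♟ ♟ ♟ ♟ ♟ ♟ ♟│7
6│♞ · · · · ♞ · ·│6
5│· · · · · · · ·│5
4│· · · · · · · ·│4
3│· · ♘ · · · · ♘│3
2│♙ ♙ ♙ ♙ ♙ ♙ ♙ ♙│2
1│♖ · ♗ ♕ ♔ ♗ · ♖│1
  ─────────────────
  a b c d e f g h

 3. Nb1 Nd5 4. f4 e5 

  a b c d e f g h
  ─────────────────
8│♜ · ♝ ♛ ♚ ♝ · ♜│8
7│♟ ♟ ♟ ♟ · ♟ ♟ ♟│7
6│♞ · · · · · · ·│6
5│· · · ♞ ♟ · · ·│5
4│· · · · · ♙ · ·│4
3│· · · · · · · ♘│3
2│♙ ♙ ♙ ♙ ♙ · ♙ ♙│2
1│♖ ♘ ♗ ♕ ♔ ♗ · ♖│1
  ─────────────────
  a b c d e f g h

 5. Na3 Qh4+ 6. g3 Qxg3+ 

  a b c d e f g h
  ─────────────────
8│♜ · ♝ · ♚ ♝ · ♜│8
7│♟ ♟ ♟ ♟ · ♟ ♟ ♟│7
6│♞ · · · · · · ·│6
5│· · · ♞ ♟ · · ·│5
4│· · · · · ♙ · ·│4
3│♘ · · · · · ♛ ♘│3
2│♙ ♙ ♙ ♙ ♙ · · ♙│2
1│♖ · ♗ ♕ ♔ ♗ · ♖│1
  ─────────────────
  a b c d e f g h

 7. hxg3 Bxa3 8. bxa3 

  a b c d e f g h
  ─────────────────
8│♜ · ♝ · ♚ · · ♜│8
7│♟ ♟ ♟ ♟ · ♟ ♟ ♟│7
6│♞ · · · · · · ·│6
5│· · · ♞ ♟ · · ·│5
4│· · · · · ♙ · ·│4
3│♙ · · · · · ♙ ♘│3
2│♙ · ♙ ♙ ♙ · · ·│2
1│♖ · ♗ ♕ ♔ ♗ · ♖│1
  ─────────────────
  a b c d e f g h


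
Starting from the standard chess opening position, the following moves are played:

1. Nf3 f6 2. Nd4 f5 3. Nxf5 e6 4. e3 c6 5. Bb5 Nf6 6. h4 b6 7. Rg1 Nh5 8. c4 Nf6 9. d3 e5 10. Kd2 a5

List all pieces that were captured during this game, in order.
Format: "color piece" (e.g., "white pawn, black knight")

Tracking captures:
  Nxf5: captured black pawn

black pawn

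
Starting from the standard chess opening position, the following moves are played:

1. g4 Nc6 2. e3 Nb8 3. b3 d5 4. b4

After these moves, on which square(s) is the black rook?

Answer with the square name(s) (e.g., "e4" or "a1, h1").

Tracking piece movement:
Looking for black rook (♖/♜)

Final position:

  a b c d e f g h
  ─────────────────
8│♜ ♞ ♝ ♛ ♚ ♝ ♞ ♜│8
7│♟ ♟ ♟ · ♟ ♟ ♟ ♟│7
6│· · · · · · · ·│6
5│· · · ♟ · · · ·│5
4│· ♙ · · · · ♙ ·│4
3│· · · · ♙ · · ·│3
2│♙ · ♙ ♙ · ♙ · ♙│2
1│♖ ♘ ♗ ♕ ♔ ♗ ♘ ♖│1
  ─────────────────
  a b c d e f g h


a8, h8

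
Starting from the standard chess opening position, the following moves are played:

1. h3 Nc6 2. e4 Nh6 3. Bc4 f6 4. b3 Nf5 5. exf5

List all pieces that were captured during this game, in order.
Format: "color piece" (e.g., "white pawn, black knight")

Tracking captures:
  exf5: captured black knight

black knight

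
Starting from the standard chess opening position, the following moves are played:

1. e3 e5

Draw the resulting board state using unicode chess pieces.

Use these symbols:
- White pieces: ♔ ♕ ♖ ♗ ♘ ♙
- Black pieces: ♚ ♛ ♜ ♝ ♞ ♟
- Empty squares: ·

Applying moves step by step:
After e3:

♜ ♞ ♝ ♛ ♚ ♝ ♞ ♜
♟ ♟ ♟ ♟ ♟ ♟ ♟ ♟
· · · · · · · ·
· · · · · · · ·
· · · · · · · ·
· · · · ♙ · · ·
♙ ♙ ♙ ♙ · ♙ ♙ ♙
♖ ♘ ♗ ♕ ♔ ♗ ♘ ♖


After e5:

♜ ♞ ♝ ♛ ♚ ♝ ♞ ♜
♟ ♟ ♟ ♟ · ♟ ♟ ♟
· · · · · · · ·
· · · · ♟ · · ·
· · · · · · · ·
· · · · ♙ · · ·
♙ ♙ ♙ ♙ · ♙ ♙ ♙
♖ ♘ ♗ ♕ ♔ ♗ ♘ ♖



  a b c d e f g h
  ─────────────────
8│♜ ♞ ♝ ♛ ♚ ♝ ♞ ♜│8
7│♟ ♟ ♟ ♟ · ♟ ♟ ♟│7
6│· · · · · · · ·│6
5│· · · · ♟ · · ·│5
4│· · · · · · · ·│4
3│· · · · ♙ · · ·│3
2│♙ ♙ ♙ ♙ · ♙ ♙ ♙│2
1│♖ ♘ ♗ ♕ ♔ ♗ ♘ ♖│1
  ─────────────────
  a b c d e f g h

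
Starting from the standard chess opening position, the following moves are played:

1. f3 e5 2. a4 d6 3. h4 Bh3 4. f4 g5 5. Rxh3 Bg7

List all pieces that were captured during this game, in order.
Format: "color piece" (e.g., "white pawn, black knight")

Tracking captures:
  Rxh3: captured black bishop

black bishop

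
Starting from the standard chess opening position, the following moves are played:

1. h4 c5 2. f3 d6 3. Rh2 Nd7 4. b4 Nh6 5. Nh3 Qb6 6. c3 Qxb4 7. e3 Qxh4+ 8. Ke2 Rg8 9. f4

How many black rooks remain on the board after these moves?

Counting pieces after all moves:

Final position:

  a b c d e f g h
  ─────────────────
8│♜ · ♝ · ♚ ♝ ♜ ·│8
7│♟ ♟ · ♞ ♟ ♟ ♟ ♟│7
6│· · · ♟ · · · ♞│6
5│· · ♟ · · · · ·│5
4│· · · · · ♙ · ♛│4
3│· · ♙ · ♙ · · ♘│3
2│♙ · · ♙ ♔ · ♙ ♖│2
1│♖ ♘ ♗ ♕ · ♗ · ·│1
  ─────────────────
  a b c d e f g h


2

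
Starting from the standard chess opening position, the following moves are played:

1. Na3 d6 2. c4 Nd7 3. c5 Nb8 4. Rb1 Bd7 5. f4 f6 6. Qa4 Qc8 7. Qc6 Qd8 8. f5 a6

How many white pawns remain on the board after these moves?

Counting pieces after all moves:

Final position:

  a b c d e f g h
  ─────────────────
8│♜ ♞ · ♛ ♚ ♝ ♞ ♜│8
7│· ♟ ♟ ♝ ♟ · ♟ ♟│7
6│♟ · ♕ ♟ · ♟ · ·│6
5│· · ♙ · · ♙ · ·│5
4│· · · · · · · ·│4
3│♘ · · · · · · ·│3
2│♙ ♙ · ♙ ♙ · ♙ ♙│2
1│· ♖ ♗ · ♔ ♗ ♘ ♖│1
  ─────────────────
  a b c d e f g h


8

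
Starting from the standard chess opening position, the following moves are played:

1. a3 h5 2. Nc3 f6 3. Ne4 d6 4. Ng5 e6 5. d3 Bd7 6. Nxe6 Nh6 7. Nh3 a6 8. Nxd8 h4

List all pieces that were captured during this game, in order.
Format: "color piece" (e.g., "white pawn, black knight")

Tracking captures:
  Nxe6: captured black pawn
  Nxd8: captured black queen

black pawn, black queen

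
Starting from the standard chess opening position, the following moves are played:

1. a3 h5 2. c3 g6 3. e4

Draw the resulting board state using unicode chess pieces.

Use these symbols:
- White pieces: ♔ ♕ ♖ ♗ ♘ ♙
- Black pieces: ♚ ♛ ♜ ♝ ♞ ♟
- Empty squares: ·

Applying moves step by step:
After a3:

♜ ♞ ♝ ♛ ♚ ♝ ♞ ♜
♟ ♟ ♟ ♟ ♟ ♟ ♟ ♟
· · · · · · · ·
· · · · · · · ·
· · · · · · · ·
♙ · · · · · · ·
· ♙ ♙ ♙ ♙ ♙ ♙ ♙
♖ ♘ ♗ ♕ ♔ ♗ ♘ ♖


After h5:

♜ ♞ ♝ ♛ ♚ ♝ ♞ ♜
♟ ♟ ♟ ♟ ♟ ♟ ♟ ·
· · · · · · · ·
· · · · · · · ♟
· · · · · · · ·
♙ · · · · · · ·
· ♙ ♙ ♙ ♙ ♙ ♙ ♙
♖ ♘ ♗ ♕ ♔ ♗ ♘ ♖


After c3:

♜ ♞ ♝ ♛ ♚ ♝ ♞ ♜
♟ ♟ ♟ ♟ ♟ ♟ ♟ ·
· · · · · · · ·
· · · · · · · ♟
· · · · · · · ·
♙ · ♙ · · · · ·
· ♙ · ♙ ♙ ♙ ♙ ♙
♖ ♘ ♗ ♕ ♔ ♗ ♘ ♖


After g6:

♜ ♞ ♝ ♛ ♚ ♝ ♞ ♜
♟ ♟ ♟ ♟ ♟ ♟ · ·
· · · · · · ♟ ·
· · · · · · · ♟
· · · · · · · ·
♙ · ♙ · · · · ·
· ♙ · ♙ ♙ ♙ ♙ ♙
♖ ♘ ♗ ♕ ♔ ♗ ♘ ♖


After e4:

♜ ♞ ♝ ♛ ♚ ♝ ♞ ♜
♟ ♟ ♟ ♟ ♟ ♟ · ·
· · · · · · ♟ ·
· · · · · · · ♟
· · · · ♙ · · ·
♙ · ♙ · · · · ·
· ♙ · ♙ · ♙ ♙ ♙
♖ ♘ ♗ ♕ ♔ ♗ ♘ ♖



  a b c d e f g h
  ─────────────────
8│♜ ♞ ♝ ♛ ♚ ♝ ♞ ♜│8
7│♟ ♟ ♟ ♟ ♟ ♟ · ·│7
6│· · · · · · ♟ ·│6
5│· · · · · · · ♟│5
4│· · · · ♙ · · ·│4
3│♙ · ♙ · · · · ·│3
2│· ♙ · ♙ · ♙ ♙ ♙│2
1│♖ ♘ ♗ ♕ ♔ ♗ ♘ ♖│1
  ─────────────────
  a b c d e f g h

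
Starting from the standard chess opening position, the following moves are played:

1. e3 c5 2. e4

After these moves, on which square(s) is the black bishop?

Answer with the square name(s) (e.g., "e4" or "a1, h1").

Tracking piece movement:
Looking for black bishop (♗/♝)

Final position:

  a b c d e f g h
  ─────────────────
8│♜ ♞ ♝ ♛ ♚ ♝ ♞ ♜│8
7│♟ ♟ · ♟ ♟ ♟ ♟ ♟│7
6│· · · · · · · ·│6
5│· · ♟ · · · · ·│5
4│· · · · ♙ · · ·│4
3│· · · · · · · ·│3
2│♙ ♙ ♙ ♙ · ♙ ♙ ♙│2
1│♖ ♘ ♗ ♕ ♔ ♗ ♘ ♖│1
  ─────────────────
  a b c d e f g h


c8, f8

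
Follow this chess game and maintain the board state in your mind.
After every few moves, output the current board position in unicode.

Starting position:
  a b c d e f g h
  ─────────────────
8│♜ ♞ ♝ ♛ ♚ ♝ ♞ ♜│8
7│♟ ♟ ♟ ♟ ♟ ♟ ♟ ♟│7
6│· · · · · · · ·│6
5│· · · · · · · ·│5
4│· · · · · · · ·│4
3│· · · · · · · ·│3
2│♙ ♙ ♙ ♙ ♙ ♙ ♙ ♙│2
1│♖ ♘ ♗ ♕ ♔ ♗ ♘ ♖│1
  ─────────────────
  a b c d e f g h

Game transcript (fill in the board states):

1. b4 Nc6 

  a b c d e f g h
  ─────────────────
8│♜ · ♝ ♛ ♚ ♝ ♞ ♜│8
7│♟ ♟ ♟ ♟ ♟ ♟ ♟ ♟│7
6│· · ♞ · · · · ·│6
5│· · · · · · · ·│5
4│· ♙ · · · · · ·│4
3│· · · · · · · ·│3
2│♙ · ♙ ♙ ♙ ♙ ♙ ♙│2
1│♖ ♘ ♗ ♕ ♔ ♗ ♘ ♖│1
  ─────────────────
  a b c d e f g h

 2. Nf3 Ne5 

  a b c d e f g h
  ─────────────────
8│♜ · ♝ ♛ ♚ ♝ ♞ ♜│8
7│♟ ♟ ♟ ♟ ♟ ♟ ♟ ♟│7
6│· · · · · · · ·│6
5│· · · · ♞ · · ·│5
4│· ♙ · · · · · ·│4
3│· · · · · ♘ · ·│3
2│♙ · ♙ ♙ ♙ ♙ ♙ ♙│2
1│♖ ♘ ♗ ♕ ♔ ♗ · ♖│1
  ─────────────────
  a b c d e f g h

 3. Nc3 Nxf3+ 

  a b c d e f g h
  ─────────────────
8│♜ · ♝ ♛ ♚ ♝ ♞ ♜│8
7│♟ ♟ ♟ ♟ ♟ ♟ ♟ ♟│7
6│· · · · · · · ·│6
5│· · · · · · · ·│5
4│· ♙ · · · · · ·│4
3│· · ♘ · · ♞ · ·│3
2│♙ · ♙ ♙ ♙ ♙ ♙ ♙│2
1│♖ · ♗ ♕ ♔ ♗ · ♖│1
  ─────────────────
  a b c d e f g h

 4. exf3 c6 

  a b c d e f g h
  ─────────────────
8│♜ · ♝ ♛ ♚ ♝ ♞ ♜│8
7│♟ ♟ · ♟ ♟ ♟ ♟ ♟│7
6│· · ♟ · · · · ·│6
5│· · · · · · · ·│5
4│· ♙ · · · · · ·│4
3│· · ♘ · · ♙ · ·│3
2│♙ · ♙ ♙ · ♙ ♙ ♙│2
1│♖ · ♗ ♕ ♔ ♗ · ♖│1
  ─────────────────
  a b c d e f g h

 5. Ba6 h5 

  a b c d e f g h
  ─────────────────
8│♜ · ♝ ♛ ♚ ♝ ♞ ♜│8
7│♟ ♟ · ♟ ♟ ♟ ♟ ·│7
6│♗ · ♟ · · · · ·│6
5│· · · · · · · ♟│5
4│· ♙ · · · · · ·│4
3│· · ♘ · · ♙ · ·│3
2│♙ · ♙ ♙ · ♙ ♙ ♙│2
1│♖ · ♗ ♕ ♔ · · ♖│1
  ─────────────────
  a b c d e f g h



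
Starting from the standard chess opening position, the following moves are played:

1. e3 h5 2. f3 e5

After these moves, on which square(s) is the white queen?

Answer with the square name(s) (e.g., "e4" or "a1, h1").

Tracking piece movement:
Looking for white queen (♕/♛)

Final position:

  a b c d e f g h
  ─────────────────
8│♜ ♞ ♝ ♛ ♚ ♝ ♞ ♜│8
7│♟ ♟ ♟ ♟ · ♟ ♟ ·│7
6│· · · · · · · ·│6
5│· · · · ♟ · · ♟│5
4│· · · · · · · ·│4
3│· · · · ♙ ♙ · ·│3
2│♙ ♙ ♙ ♙ · · ♙ ♙│2
1│♖ ♘ ♗ ♕ ♔ ♗ ♘ ♖│1
  ─────────────────
  a b c d e f g h


d1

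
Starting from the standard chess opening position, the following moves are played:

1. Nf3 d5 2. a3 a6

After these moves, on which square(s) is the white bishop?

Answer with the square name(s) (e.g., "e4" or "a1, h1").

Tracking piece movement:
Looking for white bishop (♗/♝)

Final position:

  a b c d e f g h
  ─────────────────
8│♜ ♞ ♝ ♛ ♚ ♝ ♞ ♜│8
7│· ♟ ♟ · ♟ ♟ ♟ ♟│7
6│♟ · · · · · · ·│6
5│· · · ♟ · · · ·│5
4│· · · · · · · ·│4
3│♙ · · · · ♘ · ·│3
2│· ♙ ♙ ♙ ♙ ♙ ♙ ♙│2
1│♖ ♘ ♗ ♕ ♔ ♗ · ♖│1
  ─────────────────
  a b c d e f g h


c1, f1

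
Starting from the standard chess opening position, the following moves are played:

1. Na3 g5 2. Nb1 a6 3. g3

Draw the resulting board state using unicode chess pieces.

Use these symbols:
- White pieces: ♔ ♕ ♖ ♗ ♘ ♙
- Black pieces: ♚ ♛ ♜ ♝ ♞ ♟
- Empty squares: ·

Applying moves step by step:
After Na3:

♜ ♞ ♝ ♛ ♚ ♝ ♞ ♜
♟ ♟ ♟ ♟ ♟ ♟ ♟ ♟
· · · · · · · ·
· · · · · · · ·
· · · · · · · ·
♘ · · · · · · ·
♙ ♙ ♙ ♙ ♙ ♙ ♙ ♙
♖ · ♗ ♕ ♔ ♗ ♘ ♖


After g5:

♜ ♞ ♝ ♛ ♚ ♝ ♞ ♜
♟ ♟ ♟ ♟ ♟ ♟ · ♟
· · · · · · · ·
· · · · · · ♟ ·
· · · · · · · ·
♘ · · · · · · ·
♙ ♙ ♙ ♙ ♙ ♙ ♙ ♙
♖ · ♗ ♕ ♔ ♗ ♘ ♖


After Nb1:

♜ ♞ ♝ ♛ ♚ ♝ ♞ ♜
♟ ♟ ♟ ♟ ♟ ♟ · ♟
· · · · · · · ·
· · · · · · ♟ ·
· · · · · · · ·
· · · · · · · ·
♙ ♙ ♙ ♙ ♙ ♙ ♙ ♙
♖ ♘ ♗ ♕ ♔ ♗ ♘ ♖


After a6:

♜ ♞ ♝ ♛ ♚ ♝ ♞ ♜
· ♟ ♟ ♟ ♟ ♟ · ♟
♟ · · · · · · ·
· · · · · · ♟ ·
· · · · · · · ·
· · · · · · · ·
♙ ♙ ♙ ♙ ♙ ♙ ♙ ♙
♖ ♘ ♗ ♕ ♔ ♗ ♘ ♖


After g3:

♜ ♞ ♝ ♛ ♚ ♝ ♞ ♜
· ♟ ♟ ♟ ♟ ♟ · ♟
♟ · · · · · · ·
· · · · · · ♟ ·
· · · · · · · ·
· · · · · · ♙ ·
♙ ♙ ♙ ♙ ♙ ♙ · ♙
♖ ♘ ♗ ♕ ♔ ♗ ♘ ♖



  a b c d e f g h
  ─────────────────
8│♜ ♞ ♝ ♛ ♚ ♝ ♞ ♜│8
7│· ♟ ♟ ♟ ♟ ♟ · ♟│7
6│♟ · · · · · · ·│6
5│· · · · · · ♟ ·│5
4│· · · · · · · ·│4
3│· · · · · · ♙ ·│3
2│♙ ♙ ♙ ♙ ♙ ♙ · ♙│2
1│♖ ♘ ♗ ♕ ♔ ♗ ♘ ♖│1
  ─────────────────
  a b c d e f g h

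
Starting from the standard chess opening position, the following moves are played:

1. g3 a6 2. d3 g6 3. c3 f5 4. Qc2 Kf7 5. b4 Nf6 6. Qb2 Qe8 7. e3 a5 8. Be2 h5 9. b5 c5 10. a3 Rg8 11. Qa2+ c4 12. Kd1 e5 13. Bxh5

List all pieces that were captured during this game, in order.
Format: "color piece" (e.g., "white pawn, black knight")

Tracking captures:
  Bxh5: captured black pawn

black pawn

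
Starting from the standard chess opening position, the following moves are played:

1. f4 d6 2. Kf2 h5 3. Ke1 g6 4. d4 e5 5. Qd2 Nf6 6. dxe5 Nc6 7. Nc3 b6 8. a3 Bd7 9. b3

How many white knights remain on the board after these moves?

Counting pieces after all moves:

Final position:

  a b c d e f g h
  ─────────────────
8│♜ · · ♛ ♚ ♝ · ♜│8
7│♟ · ♟ ♝ · ♟ · ·│7
6│· ♟ ♞ ♟ · ♞ ♟ ·│6
5│· · · · ♙ · · ♟│5
4│· · · · · ♙ · ·│4
3│♙ ♙ ♘ · · · · ·│3
2│· · ♙ ♕ ♙ · ♙ ♙│2
1│♖ · ♗ · ♔ ♗ ♘ ♖│1
  ─────────────────
  a b c d e f g h


2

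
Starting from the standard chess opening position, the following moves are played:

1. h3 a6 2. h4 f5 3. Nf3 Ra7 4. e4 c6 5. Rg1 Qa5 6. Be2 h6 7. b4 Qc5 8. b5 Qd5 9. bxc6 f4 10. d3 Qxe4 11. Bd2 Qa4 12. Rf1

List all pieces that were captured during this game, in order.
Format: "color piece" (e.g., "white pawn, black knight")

Tracking captures:
  bxc6: captured black pawn
  Qxe4: captured white pawn

black pawn, white pawn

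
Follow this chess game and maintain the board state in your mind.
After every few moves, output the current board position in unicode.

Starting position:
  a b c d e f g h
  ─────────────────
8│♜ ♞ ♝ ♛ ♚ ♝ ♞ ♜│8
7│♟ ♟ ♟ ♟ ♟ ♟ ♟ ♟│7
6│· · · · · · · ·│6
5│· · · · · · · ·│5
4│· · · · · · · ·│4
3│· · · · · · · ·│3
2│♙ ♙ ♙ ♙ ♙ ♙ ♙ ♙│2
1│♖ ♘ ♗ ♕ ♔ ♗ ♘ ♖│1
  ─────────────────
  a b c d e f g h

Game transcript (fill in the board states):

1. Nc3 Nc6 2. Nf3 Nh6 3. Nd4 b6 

  a b c d e f g h
  ─────────────────
8│♜ · ♝ ♛ ♚ ♝ · ♜│8
7│♟ · ♟ ♟ ♟ ♟ ♟ ♟│7
6│· ♟ ♞ · · · · ♞│6
5│· · · · · · · ·│5
4│· · · ♘ · · · ·│4
3│· · ♘ · · · · ·│3
2│♙ ♙ ♙ ♙ ♙ ♙ ♙ ♙│2
1│♖ · ♗ ♕ ♔ ♗ · ♖│1
  ─────────────────
  a b c d e f g h

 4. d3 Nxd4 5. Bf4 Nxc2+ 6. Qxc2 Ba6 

  a b c d e f g h
  ─────────────────
8│♜ · · ♛ ♚ ♝ · ♜│8
7│♟ · ♟ ♟ ♟ ♟ ♟ ♟│7
6│♝ ♟ · · · · · ♞│6
5│· · · · · · · ·│5
4│· · · · · ♗ · ·│4
3│· · ♘ ♙ · · · ·│3
2│♙ ♙ ♕ · ♙ ♙ ♙ ♙│2
1│♖ · · · ♔ ♗ · ♖│1
  ─────────────────
  a b c d e f g h

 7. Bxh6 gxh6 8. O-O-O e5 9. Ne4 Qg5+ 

  a b c d e f g h
  ─────────────────
8│♜ · · · ♚ ♝ · ♜│8
7│♟ · ♟ ♟ · ♟ · ♟│7
6│♝ ♟ · · · · · ♟│6
5│· · · · ♟ · ♛ ·│5
4│· · · · ♘ · · ·│4
3│· · · ♙ · · · ·│3
2│♙ ♙ ♕ · ♙ ♙ ♙ ♙│2
1│· · ♔ ♖ · ♗ · ♖│1
  ─────────────────
  a b c d e f g h

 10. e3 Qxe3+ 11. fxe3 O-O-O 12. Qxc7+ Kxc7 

  a b c d e f g h
  ─────────────────
8│· · · ♜ · ♝ · ♜│8
7│♟ · ♚ ♟ · ♟ · ♟│7
6│♝ ♟ · · · · · ♟│6
5│· · · · ♟ · · ·│5
4│· · · · ♘ · · ·│4
3│· · · ♙ ♙ · · ·│3
2│♙ ♙ · · · · ♙ ♙│2
1│· · ♔ ♖ · ♗ · ♖│1
  ─────────────────
  a b c d e f g h

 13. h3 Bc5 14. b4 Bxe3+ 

  a b c d e f g h
  ─────────────────
8│· · · ♜ · · · ♜│8
7│♟ · ♚ ♟ · ♟ · ♟│7
6│♝ ♟ · · · · · ♟│6
5│· · · · ♟ · · ·│5
4│· ♙ · · ♘ · · ·│4
3│· · · ♙ ♝ · · ♙│3
2│♙ · · · · · ♙ ·│2
1│· · ♔ ♖ · ♗ · ♖│1
  ─────────────────
  a b c d e f g h


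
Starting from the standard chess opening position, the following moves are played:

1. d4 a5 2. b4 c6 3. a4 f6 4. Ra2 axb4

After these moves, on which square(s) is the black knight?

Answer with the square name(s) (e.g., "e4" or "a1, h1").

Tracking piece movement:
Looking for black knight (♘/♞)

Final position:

  a b c d e f g h
  ─────────────────
8│♜ ♞ ♝ ♛ ♚ ♝ ♞ ♜│8
7│· ♟ · ♟ ♟ · ♟ ♟│7
6│· · ♟ · · ♟ · ·│6
5│· · · · · · · ·│5
4│♙ ♟ · ♙ · · · ·│4
3│· · · · · · · ·│3
2│♖ · ♙ · ♙ ♙ ♙ ♙│2
1│· ♘ ♗ ♕ ♔ ♗ ♘ ♖│1
  ─────────────────
  a b c d e f g h


b8, g8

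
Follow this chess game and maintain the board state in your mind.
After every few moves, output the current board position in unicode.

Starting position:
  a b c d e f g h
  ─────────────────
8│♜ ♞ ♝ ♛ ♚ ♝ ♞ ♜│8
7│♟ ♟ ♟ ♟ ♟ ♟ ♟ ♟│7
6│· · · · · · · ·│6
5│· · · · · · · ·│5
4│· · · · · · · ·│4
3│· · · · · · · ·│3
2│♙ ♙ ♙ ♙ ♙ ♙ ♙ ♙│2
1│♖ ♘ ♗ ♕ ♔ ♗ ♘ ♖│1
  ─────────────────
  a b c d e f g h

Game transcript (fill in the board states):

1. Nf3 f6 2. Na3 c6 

  a b c d e f g h
  ─────────────────
8│♜ ♞ ♝ ♛ ♚ ♝ ♞ ♜│8
7│♟ ♟ · ♟ ♟ · ♟ ♟│7
6│· · ♟ · · ♟ · ·│6
5│· · · · · · · ·│5
4│· · · · · · · ·│4
3│♘ · · · · ♘ · ·│3
2│♙ ♙ ♙ ♙ ♙ ♙ ♙ ♙│2
1│♖ · ♗ ♕ ♔ ♗ · ♖│1
  ─────────────────
  a b c d e f g h

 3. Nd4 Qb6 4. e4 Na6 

  a b c d e f g h
  ─────────────────
8│♜ · ♝ · ♚ ♝ ♞ ♜│8
7│♟ ♟ · ♟ ♟ · ♟ ♟│7
6│♞ ♛ ♟ · · ♟ · ·│6
5│· · · · · · · ·│5
4│· · · ♘ ♙ · · ·│4
3│♘ · · · · · · ·│3
2│♙ ♙ ♙ ♙ · ♙ ♙ ♙│2
1│♖ · ♗ ♕ ♔ ♗ · ♖│1
  ─────────────────
  a b c d e f g h

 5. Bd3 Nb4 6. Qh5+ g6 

  a b c d e f g h
  ─────────────────
8│♜ · ♝ · ♚ ♝ ♞ ♜│8
7│♟ ♟ · ♟ ♟ · · ♟│7
6│· ♛ ♟ · · ♟ ♟ ·│6
5│· · · · · · · ♕│5
4│· ♞ · ♘ ♙ · · ·│4
3│♘ · · ♗ · · · ·│3
2│♙ ♙ ♙ ♙ · ♙ ♙ ♙│2
1│♖ · ♗ · ♔ · · ♖│1
  ─────────────────
  a b c d e f g h

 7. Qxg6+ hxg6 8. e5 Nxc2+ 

  a b c d e f g h
  ─────────────────
8│♜ · ♝ · ♚ ♝ ♞ ♜│8
7│♟ ♟ · ♟ ♟ · · ·│7
6│· ♛ ♟ · · ♟ ♟ ·│6
5│· · · · ♙ · · ·│5
4│· · · ♘ · · · ·│4
3│♘ · · ♗ · · · ·│3
2│♙ ♙ ♞ ♙ · ♙ ♙ ♙│2
1│♖ · ♗ · ♔ · · ♖│1
  ─────────────────
  a b c d e f g h

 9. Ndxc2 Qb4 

  a b c d e f g h
  ─────────────────
8│♜ · ♝ · ♚ ♝ ♞ ♜│8
7│♟ ♟ · ♟ ♟ · · ·│7
6│· · ♟ · · ♟ ♟ ·│6
5│· · · · ♙ · · ·│5
4│· ♛ · · · · · ·│4
3│♘ · · ♗ · · · ·│3
2│♙ ♙ ♘ ♙ · ♙ ♙ ♙│2
1│♖ · ♗ · ♔ · · ♖│1
  ─────────────────
  a b c d e f g h


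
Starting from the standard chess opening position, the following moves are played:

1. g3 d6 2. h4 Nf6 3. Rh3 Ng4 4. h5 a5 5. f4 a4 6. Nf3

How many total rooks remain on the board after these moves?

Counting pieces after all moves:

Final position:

  a b c d e f g h
  ─────────────────
8│♜ ♞ ♝ ♛ ♚ ♝ · ♜│8
7│· ♟ ♟ · ♟ ♟ ♟ ♟│7
6│· · · ♟ · · · ·│6
5│· · · · · · · ♙│5
4│♟ · · · · ♙ ♞ ·│4
3│· · · · · ♘ ♙ ♖│3
2│♙ ♙ ♙ ♙ ♙ · · ·│2
1│♖ ♘ ♗ ♕ ♔ ♗ · ·│1
  ─────────────────
  a b c d e f g h


4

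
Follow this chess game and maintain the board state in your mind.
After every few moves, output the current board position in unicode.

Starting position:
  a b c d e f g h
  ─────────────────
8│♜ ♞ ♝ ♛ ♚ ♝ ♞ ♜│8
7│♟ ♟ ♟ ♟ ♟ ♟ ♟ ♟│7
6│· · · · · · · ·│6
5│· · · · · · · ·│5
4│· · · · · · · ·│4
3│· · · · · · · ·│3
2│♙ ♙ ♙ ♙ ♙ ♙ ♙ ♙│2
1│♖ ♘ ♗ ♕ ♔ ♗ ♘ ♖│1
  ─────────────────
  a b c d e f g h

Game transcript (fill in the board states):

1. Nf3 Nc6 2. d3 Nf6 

  a b c d e f g h
  ─────────────────
8│♜ · ♝ ♛ ♚ ♝ · ♜│8
7│♟ ♟ ♟ ♟ ♟ ♟ ♟ ♟│7
6│· · ♞ · · ♞ · ·│6
5│· · · · · · · ·│5
4│· · · · · · · ·│4
3│· · · ♙ · ♘ · ·│3
2│♙ ♙ ♙ · ♙ ♙ ♙ ♙│2
1│♖ ♘ ♗ ♕ ♔ ♗ · ♖│1
  ─────────────────
  a b c d e f g h

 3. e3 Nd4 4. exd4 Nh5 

  a b c d e f g h
  ─────────────────
8│♜ · ♝ ♛ ♚ ♝ · ♜│8
7│♟ ♟ ♟ ♟ ♟ ♟ ♟ ♟│7
6│· · · · · · · ·│6
5│· · · · · · · ♞│5
4│· · · ♙ · · · ·│4
3│· · · ♙ · ♘ · ·│3
2│♙ ♙ ♙ · · ♙ ♙ ♙│2
1│♖ ♘ ♗ ♕ ♔ ♗ · ♖│1
  ─────────────────
  a b c d e f g h

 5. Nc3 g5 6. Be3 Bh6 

  a b c d e f g h
  ─────────────────
8│♜ · ♝ ♛ ♚ · · ♜│8
7│♟ ♟ ♟ ♟ ♟ ♟ · ♟│7
6│· · · · · · · ♝│6
5│· · · · · · ♟ ♞│5
4│· · · ♙ · · · ·│4
3│· · ♘ ♙ ♗ ♘ · ·│3
2│♙ ♙ ♙ · · ♙ ♙ ♙│2
1│♖ · · ♕ ♔ ♗ · ♖│1
  ─────────────────
  a b c d e f g h

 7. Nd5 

  a b c d e f g h
  ─────────────────
8│♜ · ♝ ♛ ♚ · · ♜│8
7│♟ ♟ ♟ ♟ ♟ ♟ · ♟│7
6│· · · · · · · ♝│6
5│· · · ♘ · · ♟ ♞│5
4│· · · ♙ · · · ·│4
3│· · · ♙ ♗ ♘ · ·│3
2│♙ ♙ ♙ · · ♙ ♙ ♙│2
1│♖ · · ♕ ♔ ♗ · ♖│1
  ─────────────────
  a b c d e f g h
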